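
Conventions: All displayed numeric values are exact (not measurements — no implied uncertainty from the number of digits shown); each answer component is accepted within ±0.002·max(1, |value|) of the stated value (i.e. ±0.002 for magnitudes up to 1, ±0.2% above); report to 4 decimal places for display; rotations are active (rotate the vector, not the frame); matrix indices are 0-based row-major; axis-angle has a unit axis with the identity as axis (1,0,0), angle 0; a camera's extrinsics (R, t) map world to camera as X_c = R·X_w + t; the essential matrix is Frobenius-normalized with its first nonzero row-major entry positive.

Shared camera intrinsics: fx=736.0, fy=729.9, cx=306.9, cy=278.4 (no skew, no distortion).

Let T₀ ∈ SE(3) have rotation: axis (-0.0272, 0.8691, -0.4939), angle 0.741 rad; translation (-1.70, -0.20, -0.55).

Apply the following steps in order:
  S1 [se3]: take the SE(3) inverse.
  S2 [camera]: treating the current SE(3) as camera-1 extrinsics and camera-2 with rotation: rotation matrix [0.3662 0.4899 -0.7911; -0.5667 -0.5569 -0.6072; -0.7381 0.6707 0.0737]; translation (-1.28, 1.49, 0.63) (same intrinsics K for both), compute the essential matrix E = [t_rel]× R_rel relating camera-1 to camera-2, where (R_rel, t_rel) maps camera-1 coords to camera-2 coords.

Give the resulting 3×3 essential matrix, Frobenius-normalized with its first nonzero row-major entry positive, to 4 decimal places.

matrix = [0.4910 -0.4122 -0.0077; 0.0590 -0.3344 0.2824; 0.3494 0.1895 -0.4857]

after S1 (invert_se3): R=[0.7380 -0.3396 -0.5831; 0.3272 0.9358 -0.1309; 0.5902 -0.0942 0.8018], t=(0.8659, 0.6714, 1.4254)
after S2 (essential): [0.4910 -0.4122 -0.0077; 0.0590 -0.3344 0.2824; 0.3494 0.1895 -0.4857]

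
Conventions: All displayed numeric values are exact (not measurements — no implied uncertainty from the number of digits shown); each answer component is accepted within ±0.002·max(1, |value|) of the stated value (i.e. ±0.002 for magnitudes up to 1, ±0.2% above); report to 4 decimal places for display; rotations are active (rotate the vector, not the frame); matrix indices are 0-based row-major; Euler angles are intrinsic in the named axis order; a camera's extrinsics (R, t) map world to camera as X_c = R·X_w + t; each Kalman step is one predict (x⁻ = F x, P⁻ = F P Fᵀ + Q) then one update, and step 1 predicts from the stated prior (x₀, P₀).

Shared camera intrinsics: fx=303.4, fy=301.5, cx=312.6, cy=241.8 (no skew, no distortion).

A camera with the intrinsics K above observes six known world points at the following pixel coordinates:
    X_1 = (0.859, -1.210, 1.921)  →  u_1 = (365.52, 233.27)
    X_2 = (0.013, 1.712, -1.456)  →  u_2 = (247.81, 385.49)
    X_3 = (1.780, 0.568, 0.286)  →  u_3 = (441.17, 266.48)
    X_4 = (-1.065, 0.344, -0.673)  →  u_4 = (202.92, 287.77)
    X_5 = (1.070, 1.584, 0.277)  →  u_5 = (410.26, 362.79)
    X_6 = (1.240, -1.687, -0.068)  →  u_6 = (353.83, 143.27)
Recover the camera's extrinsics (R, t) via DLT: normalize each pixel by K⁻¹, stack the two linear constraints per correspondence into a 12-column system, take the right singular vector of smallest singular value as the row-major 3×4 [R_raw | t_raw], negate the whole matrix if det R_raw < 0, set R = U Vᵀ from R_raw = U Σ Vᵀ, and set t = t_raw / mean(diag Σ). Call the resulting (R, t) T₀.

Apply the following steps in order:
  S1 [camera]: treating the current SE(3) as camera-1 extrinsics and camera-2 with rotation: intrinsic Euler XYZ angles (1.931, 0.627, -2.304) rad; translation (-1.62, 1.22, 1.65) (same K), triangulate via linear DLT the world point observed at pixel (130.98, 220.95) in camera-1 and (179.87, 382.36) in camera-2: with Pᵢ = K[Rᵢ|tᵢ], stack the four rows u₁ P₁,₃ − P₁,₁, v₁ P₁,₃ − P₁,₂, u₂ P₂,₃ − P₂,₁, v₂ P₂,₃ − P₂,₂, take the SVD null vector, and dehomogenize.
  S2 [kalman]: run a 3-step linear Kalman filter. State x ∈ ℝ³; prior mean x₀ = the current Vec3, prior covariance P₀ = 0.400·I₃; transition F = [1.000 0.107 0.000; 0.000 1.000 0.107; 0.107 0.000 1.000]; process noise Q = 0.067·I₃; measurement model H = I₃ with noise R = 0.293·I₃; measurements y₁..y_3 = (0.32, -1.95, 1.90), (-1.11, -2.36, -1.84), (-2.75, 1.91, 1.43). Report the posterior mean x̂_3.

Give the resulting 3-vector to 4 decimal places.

result = (-1.6597, -0.3552, 0.2555)

source (pnp_recover): camera pose = R=[0.9197 0.1486 0.3635; -0.3103 0.8421 0.4411; -0.2405 -0.5184 0.8206], t=(-0.2100, 0.2600, 4.2999)
after S1 (triangulate): (-1.9111, -0.7427, -1.1720)
after S2 (kf_track): (-1.6597, -0.3552, 0.2555)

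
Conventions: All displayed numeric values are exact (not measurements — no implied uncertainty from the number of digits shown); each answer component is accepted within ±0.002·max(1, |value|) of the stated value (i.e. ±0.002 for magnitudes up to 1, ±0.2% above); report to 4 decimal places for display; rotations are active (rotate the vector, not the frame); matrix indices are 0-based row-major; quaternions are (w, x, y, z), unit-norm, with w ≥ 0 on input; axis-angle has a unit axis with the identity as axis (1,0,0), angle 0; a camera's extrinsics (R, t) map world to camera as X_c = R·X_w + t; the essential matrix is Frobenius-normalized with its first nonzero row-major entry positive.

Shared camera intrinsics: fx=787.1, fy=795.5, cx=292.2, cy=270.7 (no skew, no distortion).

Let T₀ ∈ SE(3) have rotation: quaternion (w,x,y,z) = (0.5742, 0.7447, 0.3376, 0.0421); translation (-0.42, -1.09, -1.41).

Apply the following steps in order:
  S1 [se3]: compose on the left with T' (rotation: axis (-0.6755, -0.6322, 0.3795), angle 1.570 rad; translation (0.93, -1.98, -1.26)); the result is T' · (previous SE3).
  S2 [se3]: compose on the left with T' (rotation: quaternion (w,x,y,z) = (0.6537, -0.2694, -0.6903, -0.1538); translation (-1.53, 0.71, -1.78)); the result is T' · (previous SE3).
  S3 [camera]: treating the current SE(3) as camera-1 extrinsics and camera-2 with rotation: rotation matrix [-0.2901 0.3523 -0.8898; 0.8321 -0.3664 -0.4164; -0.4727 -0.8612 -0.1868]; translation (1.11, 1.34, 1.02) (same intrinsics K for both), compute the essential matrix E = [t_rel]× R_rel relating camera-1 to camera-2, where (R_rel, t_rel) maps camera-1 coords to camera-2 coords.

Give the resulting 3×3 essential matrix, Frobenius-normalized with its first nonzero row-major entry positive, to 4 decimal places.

matrix = [0.1058 -0.4936 0.2924; -0.0610 0.4653 0.0971; 0.0399 0.1689 0.6323]

after S1 (compose_se3): R=[0.6657 -0.5827 0.4661; 0.6985 0.7064 -0.1146; -0.2625 0.4019 0.8773], t=(1.9393, -3.3692, -0.6244)
after S2 (compose_se3): R=[0.6152 0.0755 -0.7848; 0.5297 0.6977 0.4823; 0.5840 -0.7124 0.3892], t=(-2.9493, -2.0320, 0.6633)
after S3 (essential): [0.1058 -0.4936 0.2924; -0.0610 0.4653 0.0971; 0.0399 0.1689 0.6323]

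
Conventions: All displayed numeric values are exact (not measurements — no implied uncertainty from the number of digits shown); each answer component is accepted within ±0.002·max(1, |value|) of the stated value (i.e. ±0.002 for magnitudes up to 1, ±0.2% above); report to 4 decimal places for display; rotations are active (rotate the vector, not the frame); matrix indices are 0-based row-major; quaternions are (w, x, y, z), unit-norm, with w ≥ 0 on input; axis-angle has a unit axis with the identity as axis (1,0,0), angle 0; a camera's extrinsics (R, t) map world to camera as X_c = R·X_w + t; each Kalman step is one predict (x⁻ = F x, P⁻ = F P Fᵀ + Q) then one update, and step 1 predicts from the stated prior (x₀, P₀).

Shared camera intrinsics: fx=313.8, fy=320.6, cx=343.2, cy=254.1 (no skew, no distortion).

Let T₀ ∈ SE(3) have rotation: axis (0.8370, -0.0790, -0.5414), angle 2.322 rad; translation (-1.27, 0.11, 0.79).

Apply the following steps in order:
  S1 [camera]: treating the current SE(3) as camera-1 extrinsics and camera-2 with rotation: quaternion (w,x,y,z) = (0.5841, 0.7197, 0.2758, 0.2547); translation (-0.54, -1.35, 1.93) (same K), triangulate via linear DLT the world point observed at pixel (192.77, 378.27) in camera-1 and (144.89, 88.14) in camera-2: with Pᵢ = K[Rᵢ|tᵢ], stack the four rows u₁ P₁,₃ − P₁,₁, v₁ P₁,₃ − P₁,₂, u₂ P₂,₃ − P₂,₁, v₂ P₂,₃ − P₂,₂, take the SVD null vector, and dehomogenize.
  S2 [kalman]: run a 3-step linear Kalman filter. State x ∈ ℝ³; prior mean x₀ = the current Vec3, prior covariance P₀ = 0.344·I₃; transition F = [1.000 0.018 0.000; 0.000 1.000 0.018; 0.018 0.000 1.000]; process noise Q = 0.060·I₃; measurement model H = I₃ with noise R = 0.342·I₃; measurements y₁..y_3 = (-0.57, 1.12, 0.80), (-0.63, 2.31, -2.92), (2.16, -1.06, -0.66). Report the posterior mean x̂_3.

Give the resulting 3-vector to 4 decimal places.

after S1 (triangulate): (-0.6199, 0.3646, -0.8412)
after S2 (kf_track): (0.4346, 0.4873, -0.9995)

result = (0.4346, 0.4873, -0.9995)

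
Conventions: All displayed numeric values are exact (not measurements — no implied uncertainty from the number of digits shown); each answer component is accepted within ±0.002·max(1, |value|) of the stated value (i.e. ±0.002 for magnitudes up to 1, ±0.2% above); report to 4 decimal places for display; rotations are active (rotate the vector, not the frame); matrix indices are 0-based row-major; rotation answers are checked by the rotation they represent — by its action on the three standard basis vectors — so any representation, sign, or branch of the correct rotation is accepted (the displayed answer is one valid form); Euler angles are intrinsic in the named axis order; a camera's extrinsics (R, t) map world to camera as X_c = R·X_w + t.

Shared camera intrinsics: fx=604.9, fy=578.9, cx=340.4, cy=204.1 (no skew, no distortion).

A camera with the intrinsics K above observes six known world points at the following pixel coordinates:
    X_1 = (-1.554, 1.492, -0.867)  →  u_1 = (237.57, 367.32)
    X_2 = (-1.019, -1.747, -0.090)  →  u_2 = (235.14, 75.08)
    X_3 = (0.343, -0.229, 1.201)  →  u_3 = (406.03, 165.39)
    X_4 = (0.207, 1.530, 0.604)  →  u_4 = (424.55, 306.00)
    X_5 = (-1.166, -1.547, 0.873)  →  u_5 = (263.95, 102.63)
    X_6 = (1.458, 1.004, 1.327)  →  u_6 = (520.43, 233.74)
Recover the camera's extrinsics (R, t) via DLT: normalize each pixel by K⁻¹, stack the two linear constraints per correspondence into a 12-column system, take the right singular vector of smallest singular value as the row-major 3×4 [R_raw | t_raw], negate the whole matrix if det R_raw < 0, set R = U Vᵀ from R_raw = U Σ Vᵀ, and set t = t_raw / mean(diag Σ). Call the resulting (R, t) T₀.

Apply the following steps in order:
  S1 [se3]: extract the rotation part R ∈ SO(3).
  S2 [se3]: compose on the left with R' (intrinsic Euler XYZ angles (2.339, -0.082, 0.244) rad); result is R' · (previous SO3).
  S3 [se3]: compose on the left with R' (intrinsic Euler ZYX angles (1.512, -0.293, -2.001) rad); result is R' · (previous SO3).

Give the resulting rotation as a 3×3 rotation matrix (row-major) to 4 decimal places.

rotation (matrix) = ((0.0060, -0.9484, 0.3171), (0.9979, -0.0149, -0.0635), (0.0650, 0.3168, 0.9463))

source (pnp_recover): camera pose = R=[0.9164 0.2639 0.3008; -0.2541 0.9645 -0.0723; -0.3092 -0.0102 0.9509], t=(0.2201, -0.1199, 6.6597)
after S1 (rot_of_se3): [0.9164 0.2639 0.3008; -0.2541 0.9645 -0.0723; -0.3092 -0.0102 0.9509]
after S2 (compose_so3): [0.9728 0.0239 0.2304; 0.1831 -0.6887 -0.7016; 0.1420 0.7247 -0.6743]
after S3 (compose_so3): [0.0060 -0.9484 0.3171; 0.9979 -0.0149 -0.0635; 0.0650 0.3168 0.9463]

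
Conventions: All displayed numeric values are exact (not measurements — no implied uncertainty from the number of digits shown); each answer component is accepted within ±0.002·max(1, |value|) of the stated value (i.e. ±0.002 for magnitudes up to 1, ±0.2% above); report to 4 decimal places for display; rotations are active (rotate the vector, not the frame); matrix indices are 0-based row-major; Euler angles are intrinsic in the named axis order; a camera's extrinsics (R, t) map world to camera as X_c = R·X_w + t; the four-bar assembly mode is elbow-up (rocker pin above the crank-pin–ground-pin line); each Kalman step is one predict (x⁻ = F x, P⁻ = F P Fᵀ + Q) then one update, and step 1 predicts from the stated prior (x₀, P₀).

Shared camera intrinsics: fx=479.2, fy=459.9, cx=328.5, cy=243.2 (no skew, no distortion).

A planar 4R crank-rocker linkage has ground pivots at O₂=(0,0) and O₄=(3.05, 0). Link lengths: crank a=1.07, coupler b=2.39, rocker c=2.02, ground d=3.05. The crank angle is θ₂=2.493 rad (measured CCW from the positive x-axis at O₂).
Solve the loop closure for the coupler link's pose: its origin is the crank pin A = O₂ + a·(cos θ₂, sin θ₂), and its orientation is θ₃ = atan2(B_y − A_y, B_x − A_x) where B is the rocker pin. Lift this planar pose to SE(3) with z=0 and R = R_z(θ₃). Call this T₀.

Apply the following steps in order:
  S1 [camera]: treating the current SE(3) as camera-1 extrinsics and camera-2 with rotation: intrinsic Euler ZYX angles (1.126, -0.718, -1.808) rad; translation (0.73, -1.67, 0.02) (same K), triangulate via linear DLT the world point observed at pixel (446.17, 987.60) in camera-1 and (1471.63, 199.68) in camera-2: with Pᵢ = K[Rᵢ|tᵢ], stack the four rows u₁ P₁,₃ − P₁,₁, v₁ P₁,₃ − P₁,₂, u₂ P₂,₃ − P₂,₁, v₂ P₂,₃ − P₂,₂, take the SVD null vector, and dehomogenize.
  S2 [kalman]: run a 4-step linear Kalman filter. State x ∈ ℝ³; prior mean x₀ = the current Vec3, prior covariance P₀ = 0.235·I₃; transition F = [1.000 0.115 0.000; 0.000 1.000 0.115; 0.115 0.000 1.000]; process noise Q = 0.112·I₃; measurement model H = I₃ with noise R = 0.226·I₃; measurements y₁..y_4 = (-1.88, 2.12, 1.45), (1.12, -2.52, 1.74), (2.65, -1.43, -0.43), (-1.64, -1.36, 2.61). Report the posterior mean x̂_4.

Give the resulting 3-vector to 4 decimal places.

result = (-0.1421, -1.1109, 1.5901)

source (fourbar_fk): coupler pose = R=[0.9679 -0.2512 0.0000; 0.2512 0.9679 0.0000; 0.0000 0.0000 1.0000], t=(-0.8527, 0.6464, 0.0000)
after S1 (triangulate): (1.2624, 0.5603, 0.9303)
after S2 (kf_track): (-0.1421, -1.1109, 1.5901)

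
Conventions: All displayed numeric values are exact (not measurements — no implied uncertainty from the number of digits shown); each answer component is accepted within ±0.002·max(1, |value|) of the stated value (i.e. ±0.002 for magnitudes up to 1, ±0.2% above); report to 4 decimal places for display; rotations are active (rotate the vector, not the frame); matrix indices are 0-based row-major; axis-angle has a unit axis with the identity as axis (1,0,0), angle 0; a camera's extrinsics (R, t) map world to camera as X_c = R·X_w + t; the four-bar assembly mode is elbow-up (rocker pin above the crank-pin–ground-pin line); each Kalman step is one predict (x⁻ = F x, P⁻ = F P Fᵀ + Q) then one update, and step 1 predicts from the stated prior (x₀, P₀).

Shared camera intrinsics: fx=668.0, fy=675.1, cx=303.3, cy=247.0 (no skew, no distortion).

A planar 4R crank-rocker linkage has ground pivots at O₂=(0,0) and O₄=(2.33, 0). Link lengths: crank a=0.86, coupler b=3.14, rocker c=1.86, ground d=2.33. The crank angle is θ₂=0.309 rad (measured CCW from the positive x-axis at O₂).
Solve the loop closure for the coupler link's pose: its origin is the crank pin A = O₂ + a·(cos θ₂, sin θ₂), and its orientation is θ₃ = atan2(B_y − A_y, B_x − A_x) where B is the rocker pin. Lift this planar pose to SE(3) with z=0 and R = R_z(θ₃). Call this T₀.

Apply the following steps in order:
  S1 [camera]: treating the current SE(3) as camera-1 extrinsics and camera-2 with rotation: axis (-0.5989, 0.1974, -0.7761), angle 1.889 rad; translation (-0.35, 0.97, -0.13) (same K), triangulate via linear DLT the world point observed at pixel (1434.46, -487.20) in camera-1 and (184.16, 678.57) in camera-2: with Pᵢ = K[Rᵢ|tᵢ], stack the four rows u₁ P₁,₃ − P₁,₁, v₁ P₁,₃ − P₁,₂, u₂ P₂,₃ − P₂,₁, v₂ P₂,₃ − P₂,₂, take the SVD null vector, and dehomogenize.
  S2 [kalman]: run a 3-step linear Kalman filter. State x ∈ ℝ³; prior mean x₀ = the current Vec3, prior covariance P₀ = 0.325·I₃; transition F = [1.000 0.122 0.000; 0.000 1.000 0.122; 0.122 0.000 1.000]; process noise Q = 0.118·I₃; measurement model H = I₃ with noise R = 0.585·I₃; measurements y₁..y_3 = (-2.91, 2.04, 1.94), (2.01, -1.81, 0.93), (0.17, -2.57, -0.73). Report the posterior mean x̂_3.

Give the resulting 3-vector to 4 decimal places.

result = (-0.0056, -1.2682, 0.4564)

source (fourbar_fk): coupler pose = R=[0.9667 -0.2560 0.0000; 0.2560 0.9667 0.0000; 0.0000 0.0000 1.0000], t=(0.8193, 0.2615, 0.0000)
after S1 (triangulate): (0.6327, -1.6734, 1.0980)
after S2 (kf_track): (-0.0056, -1.2682, 0.4564)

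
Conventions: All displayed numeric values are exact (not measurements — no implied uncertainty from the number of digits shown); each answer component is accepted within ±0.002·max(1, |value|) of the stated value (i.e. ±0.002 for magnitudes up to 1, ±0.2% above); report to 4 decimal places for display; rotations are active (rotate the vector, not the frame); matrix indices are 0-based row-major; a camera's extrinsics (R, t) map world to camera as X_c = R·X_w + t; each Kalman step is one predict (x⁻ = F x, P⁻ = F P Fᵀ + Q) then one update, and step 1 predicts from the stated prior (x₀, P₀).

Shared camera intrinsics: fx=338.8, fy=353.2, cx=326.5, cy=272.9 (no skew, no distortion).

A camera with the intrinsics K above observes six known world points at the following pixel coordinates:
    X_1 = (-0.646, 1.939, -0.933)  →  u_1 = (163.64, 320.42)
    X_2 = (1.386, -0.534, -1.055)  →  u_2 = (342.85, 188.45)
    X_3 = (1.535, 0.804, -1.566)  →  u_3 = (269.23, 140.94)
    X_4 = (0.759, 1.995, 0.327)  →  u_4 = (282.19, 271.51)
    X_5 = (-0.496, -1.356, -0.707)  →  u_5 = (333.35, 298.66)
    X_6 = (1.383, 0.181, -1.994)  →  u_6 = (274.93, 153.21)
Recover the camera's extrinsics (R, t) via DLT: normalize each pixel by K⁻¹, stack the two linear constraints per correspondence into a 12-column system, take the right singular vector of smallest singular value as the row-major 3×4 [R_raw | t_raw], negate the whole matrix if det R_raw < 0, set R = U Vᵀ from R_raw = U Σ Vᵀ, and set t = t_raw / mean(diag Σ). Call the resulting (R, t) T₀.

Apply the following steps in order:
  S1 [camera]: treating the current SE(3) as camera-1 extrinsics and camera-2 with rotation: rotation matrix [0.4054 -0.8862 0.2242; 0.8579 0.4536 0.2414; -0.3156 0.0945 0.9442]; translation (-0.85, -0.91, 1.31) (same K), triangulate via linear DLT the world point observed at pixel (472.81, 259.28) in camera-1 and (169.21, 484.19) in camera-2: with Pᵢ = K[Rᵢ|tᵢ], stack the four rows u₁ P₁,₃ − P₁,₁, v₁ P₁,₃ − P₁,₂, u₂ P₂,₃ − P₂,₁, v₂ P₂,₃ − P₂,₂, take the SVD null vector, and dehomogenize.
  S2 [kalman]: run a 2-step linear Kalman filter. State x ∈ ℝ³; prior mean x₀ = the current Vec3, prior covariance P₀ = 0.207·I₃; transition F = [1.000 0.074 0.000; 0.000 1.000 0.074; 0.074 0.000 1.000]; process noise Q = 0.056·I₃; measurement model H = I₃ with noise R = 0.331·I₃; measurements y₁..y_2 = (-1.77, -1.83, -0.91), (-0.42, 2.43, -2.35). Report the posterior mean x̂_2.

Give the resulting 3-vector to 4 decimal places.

result = (-0.1312, 0.8334, -0.6172)

source (pnp_recover): camera pose = R=[0.4374 -0.5371 0.7212; -0.8511 0.0115 0.5248; -0.2902 -0.8434 -0.4521], t=(0.1301, 0.4400, 4.9099)
after S1 (triangulate): (1.5606, 1.3469, 1.4675)
after S2 (kf_track): (-0.1312, 0.8334, -0.6172)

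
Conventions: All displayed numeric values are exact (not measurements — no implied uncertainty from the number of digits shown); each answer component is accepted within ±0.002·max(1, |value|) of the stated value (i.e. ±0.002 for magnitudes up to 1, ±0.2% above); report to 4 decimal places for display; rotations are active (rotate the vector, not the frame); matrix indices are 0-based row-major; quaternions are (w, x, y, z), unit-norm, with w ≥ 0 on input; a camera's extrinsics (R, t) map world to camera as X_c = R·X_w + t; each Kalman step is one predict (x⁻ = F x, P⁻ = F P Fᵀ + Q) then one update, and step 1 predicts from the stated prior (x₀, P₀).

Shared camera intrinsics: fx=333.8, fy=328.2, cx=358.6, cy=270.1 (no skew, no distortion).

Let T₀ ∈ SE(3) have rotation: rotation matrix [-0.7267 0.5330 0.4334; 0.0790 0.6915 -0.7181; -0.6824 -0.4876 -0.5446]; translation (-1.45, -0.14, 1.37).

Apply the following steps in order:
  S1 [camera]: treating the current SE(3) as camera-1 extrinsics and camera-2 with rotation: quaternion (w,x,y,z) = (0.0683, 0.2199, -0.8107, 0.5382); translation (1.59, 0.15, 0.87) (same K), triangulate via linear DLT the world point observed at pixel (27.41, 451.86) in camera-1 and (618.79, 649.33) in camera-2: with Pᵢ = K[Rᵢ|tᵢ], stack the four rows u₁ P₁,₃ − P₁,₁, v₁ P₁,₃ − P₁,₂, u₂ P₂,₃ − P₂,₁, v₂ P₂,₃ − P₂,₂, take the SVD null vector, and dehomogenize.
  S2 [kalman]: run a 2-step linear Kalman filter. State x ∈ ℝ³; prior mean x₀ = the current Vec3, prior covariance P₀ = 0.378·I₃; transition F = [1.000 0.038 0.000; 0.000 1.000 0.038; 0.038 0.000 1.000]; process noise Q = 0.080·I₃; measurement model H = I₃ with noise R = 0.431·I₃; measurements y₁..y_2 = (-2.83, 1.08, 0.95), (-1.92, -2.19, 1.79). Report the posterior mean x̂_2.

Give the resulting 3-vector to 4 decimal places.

after S1 (triangulate): (0.0811, 0.0847, -1.8734)
after S2 (kf_track): (-1.5987, -0.5658, 0.4225)

result = (-1.5987, -0.5658, 0.4225)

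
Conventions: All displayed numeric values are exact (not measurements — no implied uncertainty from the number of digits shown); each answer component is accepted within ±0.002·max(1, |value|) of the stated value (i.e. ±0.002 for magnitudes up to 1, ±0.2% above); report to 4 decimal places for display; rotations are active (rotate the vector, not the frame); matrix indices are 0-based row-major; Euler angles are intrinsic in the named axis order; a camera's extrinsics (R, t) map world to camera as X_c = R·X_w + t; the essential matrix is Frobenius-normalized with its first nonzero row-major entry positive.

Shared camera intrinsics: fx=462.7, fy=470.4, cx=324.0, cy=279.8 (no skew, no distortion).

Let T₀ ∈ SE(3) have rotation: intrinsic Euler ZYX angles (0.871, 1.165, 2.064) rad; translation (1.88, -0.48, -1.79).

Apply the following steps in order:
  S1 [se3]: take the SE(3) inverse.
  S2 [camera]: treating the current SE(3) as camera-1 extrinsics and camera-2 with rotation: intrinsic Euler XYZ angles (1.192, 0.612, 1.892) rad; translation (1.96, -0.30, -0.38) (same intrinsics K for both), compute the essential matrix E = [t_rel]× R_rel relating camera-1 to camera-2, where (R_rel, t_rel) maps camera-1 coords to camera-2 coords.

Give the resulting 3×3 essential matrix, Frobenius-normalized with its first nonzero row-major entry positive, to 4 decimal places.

matrix = [0.2073 -0.6170 0.0072; 0.2352 0.3359 -0.0394; -0.6297 -0.0740 0.0675]

after S1 (invert_se3): R=[0.2542 0.3020 -0.9188; 0.8834 0.3142 0.3477; 0.3936 -0.9001 -0.1869], t=(-1.9777, -0.8876, -1.5066)
after S2 (essential): [0.2073 -0.6170 0.0072; 0.2352 0.3359 -0.0394; -0.6297 -0.0740 0.0675]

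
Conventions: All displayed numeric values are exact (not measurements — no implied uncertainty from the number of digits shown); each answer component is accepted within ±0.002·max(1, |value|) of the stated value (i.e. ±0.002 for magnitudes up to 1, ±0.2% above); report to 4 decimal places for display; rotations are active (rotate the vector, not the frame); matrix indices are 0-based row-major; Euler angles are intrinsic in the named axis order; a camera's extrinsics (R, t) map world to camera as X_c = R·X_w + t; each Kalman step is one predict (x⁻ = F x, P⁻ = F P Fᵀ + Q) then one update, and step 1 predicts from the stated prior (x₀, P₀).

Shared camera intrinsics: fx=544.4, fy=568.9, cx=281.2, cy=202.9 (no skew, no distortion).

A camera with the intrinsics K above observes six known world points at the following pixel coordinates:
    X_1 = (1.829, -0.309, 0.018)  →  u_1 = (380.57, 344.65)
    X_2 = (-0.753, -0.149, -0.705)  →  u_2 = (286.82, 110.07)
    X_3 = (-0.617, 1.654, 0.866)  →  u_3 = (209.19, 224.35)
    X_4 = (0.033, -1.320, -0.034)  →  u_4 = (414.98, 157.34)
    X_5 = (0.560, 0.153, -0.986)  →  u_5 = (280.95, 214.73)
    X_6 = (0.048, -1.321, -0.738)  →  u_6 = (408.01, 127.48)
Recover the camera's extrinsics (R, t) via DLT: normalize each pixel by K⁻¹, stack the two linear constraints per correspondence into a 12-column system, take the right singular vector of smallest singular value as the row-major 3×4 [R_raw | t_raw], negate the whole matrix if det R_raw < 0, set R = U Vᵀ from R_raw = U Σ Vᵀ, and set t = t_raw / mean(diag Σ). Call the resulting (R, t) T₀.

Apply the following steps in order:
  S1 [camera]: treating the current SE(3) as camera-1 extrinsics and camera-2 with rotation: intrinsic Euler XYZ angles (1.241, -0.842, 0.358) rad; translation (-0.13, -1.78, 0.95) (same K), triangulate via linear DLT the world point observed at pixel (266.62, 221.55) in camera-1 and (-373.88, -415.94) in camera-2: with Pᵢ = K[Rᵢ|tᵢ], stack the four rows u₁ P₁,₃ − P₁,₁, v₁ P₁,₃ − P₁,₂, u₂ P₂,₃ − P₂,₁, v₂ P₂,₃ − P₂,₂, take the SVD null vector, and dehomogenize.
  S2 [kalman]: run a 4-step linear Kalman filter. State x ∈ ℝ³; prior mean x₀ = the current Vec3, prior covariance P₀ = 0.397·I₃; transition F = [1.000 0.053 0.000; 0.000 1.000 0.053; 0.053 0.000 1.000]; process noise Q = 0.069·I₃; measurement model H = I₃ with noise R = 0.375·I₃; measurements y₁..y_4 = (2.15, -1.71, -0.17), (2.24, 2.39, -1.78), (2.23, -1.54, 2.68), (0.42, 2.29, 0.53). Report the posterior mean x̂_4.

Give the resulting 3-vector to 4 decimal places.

source (pnp_recover): camera pose = R=[0.2295 -0.9174 0.3252; 0.8632 0.3462 0.3675; -0.4497 0.1964 0.8713], t=(0.3300, -0.0600, 6.5601)
after S1 (triangulate): (-0.7292, 1.0213, 1.6764)
after S2 (kf_track): (1.3037, 0.7877, 0.8073)

result = (1.3037, 0.7877, 0.8073)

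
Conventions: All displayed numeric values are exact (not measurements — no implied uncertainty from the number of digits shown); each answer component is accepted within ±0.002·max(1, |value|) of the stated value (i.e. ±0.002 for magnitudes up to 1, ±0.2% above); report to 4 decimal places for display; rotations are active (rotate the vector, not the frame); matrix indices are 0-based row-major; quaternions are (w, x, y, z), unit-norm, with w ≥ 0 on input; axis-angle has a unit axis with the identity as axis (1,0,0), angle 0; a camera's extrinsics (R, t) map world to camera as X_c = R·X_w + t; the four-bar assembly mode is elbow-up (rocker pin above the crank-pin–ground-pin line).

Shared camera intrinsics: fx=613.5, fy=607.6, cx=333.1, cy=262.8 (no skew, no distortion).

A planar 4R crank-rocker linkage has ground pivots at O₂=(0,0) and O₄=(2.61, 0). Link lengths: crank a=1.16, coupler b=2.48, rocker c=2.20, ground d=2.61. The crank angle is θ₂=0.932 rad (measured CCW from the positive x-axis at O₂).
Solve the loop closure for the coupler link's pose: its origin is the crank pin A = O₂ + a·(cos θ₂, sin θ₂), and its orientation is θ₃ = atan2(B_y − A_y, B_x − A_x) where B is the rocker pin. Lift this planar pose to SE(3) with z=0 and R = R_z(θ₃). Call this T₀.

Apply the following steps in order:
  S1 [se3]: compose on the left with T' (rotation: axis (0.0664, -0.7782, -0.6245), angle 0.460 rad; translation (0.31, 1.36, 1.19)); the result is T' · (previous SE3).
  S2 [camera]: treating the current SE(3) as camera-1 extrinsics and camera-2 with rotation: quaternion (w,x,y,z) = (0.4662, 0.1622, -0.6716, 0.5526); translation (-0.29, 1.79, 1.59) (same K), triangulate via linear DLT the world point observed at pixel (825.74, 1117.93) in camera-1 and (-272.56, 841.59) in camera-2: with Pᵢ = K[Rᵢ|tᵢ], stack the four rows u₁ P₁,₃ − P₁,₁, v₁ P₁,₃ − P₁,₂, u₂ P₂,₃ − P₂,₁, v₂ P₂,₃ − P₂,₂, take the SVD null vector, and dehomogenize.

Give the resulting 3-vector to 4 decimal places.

result = (1.3580, 1.0682, 0.6388)

source (fourbar_fk): coupler pose = R=[0.8618 -0.5072 0.0000; 0.5072 0.8618 0.0000; 0.0000 0.0000 1.0000], t=(0.6916, 0.9313, 0.0000)
after S1 (compose_se3): R=[0.9105 -0.2204 -0.3498; 0.2428 0.9698 0.0210; 0.3346 -0.1041 0.9366], t=(1.1832, 2.0576, 1.5005)
after S2 (triangulate): (1.3580, 1.0682, 0.6388)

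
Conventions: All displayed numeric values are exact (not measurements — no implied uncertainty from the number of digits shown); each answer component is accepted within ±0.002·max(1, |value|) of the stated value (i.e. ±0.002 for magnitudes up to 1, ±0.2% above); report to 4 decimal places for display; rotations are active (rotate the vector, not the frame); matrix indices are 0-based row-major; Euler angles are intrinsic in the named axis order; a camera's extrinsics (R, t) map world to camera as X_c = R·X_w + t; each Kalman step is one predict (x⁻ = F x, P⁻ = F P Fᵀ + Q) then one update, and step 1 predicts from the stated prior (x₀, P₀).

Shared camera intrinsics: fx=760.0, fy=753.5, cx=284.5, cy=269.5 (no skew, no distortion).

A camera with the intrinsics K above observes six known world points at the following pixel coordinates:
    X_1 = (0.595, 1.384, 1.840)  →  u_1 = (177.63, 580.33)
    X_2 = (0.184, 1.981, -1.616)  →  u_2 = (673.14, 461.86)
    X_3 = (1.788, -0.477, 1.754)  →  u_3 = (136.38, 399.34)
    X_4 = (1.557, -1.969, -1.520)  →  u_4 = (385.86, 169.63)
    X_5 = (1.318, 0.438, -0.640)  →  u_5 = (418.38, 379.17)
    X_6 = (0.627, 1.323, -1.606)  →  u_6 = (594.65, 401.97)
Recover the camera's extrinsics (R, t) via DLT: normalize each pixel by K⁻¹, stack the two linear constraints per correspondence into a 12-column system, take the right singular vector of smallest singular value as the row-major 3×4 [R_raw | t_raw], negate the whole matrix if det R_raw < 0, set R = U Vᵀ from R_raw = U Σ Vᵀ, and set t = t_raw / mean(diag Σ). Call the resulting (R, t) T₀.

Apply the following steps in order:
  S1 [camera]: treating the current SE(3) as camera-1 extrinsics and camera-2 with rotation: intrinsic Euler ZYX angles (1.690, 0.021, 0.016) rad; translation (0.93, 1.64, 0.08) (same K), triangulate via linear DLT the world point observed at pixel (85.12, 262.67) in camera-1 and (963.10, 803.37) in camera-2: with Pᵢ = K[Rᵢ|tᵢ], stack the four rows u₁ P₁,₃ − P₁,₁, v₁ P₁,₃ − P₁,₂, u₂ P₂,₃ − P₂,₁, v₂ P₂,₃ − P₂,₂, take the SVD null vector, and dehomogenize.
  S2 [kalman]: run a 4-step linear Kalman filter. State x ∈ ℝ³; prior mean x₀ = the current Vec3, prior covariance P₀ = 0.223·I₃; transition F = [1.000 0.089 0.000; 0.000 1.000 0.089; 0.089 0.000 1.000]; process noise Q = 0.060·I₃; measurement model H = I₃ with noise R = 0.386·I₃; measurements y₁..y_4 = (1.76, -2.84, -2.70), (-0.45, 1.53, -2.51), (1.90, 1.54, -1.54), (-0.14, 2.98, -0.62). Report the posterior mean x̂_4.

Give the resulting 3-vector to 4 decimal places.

result = (0.4736, 1.0570, -0.8251)

source (pnp_recover): camera pose = R=[-0.0322 0.3728 -0.9274; 0.5088 0.8047 0.3059; 0.8603 -0.4620 -0.2156], t=(0.4803, 0.1601, 5.7125)
after S1 (triangulate): (-0.4572, -0.6371, 1.7584)
after S2 (kf_track): (0.4736, 1.0570, -0.8251)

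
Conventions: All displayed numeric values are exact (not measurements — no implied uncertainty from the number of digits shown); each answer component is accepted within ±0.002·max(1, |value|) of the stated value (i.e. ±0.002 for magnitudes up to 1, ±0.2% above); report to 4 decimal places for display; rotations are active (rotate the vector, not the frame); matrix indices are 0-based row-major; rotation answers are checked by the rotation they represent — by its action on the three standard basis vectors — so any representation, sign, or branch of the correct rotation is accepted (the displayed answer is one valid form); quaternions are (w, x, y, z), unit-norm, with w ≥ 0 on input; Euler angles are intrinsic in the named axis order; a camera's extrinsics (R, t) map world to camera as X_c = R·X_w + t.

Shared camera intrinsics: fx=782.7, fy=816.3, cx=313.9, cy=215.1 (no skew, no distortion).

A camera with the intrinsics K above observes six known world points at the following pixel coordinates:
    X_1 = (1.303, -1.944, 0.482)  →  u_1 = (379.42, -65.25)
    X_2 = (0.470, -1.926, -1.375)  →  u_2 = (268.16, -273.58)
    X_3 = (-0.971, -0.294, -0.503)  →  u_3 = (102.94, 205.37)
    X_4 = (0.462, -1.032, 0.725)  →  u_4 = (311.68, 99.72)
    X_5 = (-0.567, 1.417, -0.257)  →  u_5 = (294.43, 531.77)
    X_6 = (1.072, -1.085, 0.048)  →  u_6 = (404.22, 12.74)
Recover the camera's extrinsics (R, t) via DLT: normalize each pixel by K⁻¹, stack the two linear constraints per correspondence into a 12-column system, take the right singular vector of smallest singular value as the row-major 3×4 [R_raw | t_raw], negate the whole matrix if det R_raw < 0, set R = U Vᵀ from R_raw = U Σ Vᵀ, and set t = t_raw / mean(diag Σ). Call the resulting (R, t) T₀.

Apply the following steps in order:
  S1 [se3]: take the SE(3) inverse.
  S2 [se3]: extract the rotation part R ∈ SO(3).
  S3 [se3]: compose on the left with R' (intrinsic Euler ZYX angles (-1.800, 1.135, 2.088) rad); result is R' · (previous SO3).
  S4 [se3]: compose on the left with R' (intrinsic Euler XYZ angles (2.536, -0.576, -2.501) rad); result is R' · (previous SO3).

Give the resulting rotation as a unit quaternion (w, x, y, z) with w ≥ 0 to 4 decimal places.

source (pnp_recover): camera pose = R=[0.9378 0.3441 -0.0465; -0.3135 0.8967 0.3124; 0.1491 -0.2784 0.9488], t=(-0.0600, 0.0700, 4.4300)
after S1 (invert_se3): R=[0.9378 -0.3135 0.1491; 0.3441 0.8967 -0.2784; -0.0465 0.3124 0.9488], t=(-0.5825, 1.1912, -4.2279)
after S2 (rot_of_se3): [0.9378 -0.3135 0.1491; 0.3441 0.8967 -0.2784; -0.0465 0.3124 0.9488]
after S3 (compose_so3): [-0.2826 -0.7949 -0.5369; -0.6403 -0.2604 0.7226; -0.7142 0.5480 -0.4354]
after S4 (compose_so3): [0.2581 0.1054 0.9604; -0.1716 -0.9732 0.1530; 0.9508 -0.2043 -0.2331]

rotation (quat) = (0.1138, -0.7849, 0.0211, -0.6087)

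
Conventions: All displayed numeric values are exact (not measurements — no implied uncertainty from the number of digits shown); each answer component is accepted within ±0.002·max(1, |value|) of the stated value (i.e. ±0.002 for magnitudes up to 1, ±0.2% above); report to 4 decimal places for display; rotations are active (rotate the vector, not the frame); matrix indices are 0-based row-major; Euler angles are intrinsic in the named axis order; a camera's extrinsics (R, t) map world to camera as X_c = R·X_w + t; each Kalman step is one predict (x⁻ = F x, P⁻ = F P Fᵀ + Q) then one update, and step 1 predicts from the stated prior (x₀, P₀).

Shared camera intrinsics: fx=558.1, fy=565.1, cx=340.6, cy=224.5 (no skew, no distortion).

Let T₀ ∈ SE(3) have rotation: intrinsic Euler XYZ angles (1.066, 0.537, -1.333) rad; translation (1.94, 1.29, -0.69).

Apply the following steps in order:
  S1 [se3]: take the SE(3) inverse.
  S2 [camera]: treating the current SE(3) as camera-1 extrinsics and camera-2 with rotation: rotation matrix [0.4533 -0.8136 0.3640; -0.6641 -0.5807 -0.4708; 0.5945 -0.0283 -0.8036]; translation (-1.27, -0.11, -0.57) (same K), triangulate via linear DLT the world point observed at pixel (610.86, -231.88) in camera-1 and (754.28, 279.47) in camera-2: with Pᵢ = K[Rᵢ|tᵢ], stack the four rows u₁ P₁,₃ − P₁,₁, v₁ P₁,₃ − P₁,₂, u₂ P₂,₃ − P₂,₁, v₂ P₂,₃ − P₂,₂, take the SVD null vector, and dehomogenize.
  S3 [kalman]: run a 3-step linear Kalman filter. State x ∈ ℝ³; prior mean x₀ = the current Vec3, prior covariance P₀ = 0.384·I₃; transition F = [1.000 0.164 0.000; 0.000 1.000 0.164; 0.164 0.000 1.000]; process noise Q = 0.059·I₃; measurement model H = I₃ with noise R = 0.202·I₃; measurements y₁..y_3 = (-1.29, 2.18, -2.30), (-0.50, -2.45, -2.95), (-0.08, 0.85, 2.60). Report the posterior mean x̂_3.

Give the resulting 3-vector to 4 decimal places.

result = (-0.1526, -0.2170, -0.1490)

after S1 (invert_se3): R=[0.2024 -0.3645 -0.9089; 0.8351 0.5491 -0.0343; 0.5116 -0.7521 0.4156], t=(-0.5496, -2.3520, 0.2645)
after S2 (triangulate): (1.7908, -1.8674, -0.6829)
after S3 (kf_track): (-0.1526, -0.2170, -0.1490)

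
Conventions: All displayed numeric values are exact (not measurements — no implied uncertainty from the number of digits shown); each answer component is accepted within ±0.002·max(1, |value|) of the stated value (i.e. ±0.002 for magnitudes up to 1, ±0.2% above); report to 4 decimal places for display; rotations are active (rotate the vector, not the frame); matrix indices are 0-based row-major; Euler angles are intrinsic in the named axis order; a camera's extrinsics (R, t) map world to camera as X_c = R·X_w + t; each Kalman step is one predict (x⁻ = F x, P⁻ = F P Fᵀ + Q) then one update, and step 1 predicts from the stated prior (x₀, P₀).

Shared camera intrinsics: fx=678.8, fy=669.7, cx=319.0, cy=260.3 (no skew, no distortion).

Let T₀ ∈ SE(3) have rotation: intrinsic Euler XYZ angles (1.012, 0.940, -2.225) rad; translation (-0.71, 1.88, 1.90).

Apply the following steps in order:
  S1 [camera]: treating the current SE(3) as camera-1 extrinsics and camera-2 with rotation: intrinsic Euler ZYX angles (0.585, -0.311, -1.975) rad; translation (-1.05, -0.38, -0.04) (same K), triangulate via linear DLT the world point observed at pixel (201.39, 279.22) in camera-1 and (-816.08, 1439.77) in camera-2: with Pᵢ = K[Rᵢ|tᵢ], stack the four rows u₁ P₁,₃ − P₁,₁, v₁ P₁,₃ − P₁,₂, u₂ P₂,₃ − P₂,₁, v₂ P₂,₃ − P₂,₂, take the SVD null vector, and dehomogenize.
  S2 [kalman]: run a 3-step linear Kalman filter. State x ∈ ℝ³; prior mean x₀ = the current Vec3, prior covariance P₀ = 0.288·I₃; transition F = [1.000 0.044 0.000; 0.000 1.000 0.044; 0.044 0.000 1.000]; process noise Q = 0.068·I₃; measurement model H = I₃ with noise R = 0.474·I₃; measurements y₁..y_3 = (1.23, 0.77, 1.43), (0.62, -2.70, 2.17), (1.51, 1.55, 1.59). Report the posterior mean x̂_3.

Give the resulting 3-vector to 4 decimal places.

after S1 (triangulate): (0.9632, -1.2941, 1.4031)
after S2 (kf_track): (1.0821, -0.2007, 1.7390)

result = (1.0821, -0.2007, 1.7390)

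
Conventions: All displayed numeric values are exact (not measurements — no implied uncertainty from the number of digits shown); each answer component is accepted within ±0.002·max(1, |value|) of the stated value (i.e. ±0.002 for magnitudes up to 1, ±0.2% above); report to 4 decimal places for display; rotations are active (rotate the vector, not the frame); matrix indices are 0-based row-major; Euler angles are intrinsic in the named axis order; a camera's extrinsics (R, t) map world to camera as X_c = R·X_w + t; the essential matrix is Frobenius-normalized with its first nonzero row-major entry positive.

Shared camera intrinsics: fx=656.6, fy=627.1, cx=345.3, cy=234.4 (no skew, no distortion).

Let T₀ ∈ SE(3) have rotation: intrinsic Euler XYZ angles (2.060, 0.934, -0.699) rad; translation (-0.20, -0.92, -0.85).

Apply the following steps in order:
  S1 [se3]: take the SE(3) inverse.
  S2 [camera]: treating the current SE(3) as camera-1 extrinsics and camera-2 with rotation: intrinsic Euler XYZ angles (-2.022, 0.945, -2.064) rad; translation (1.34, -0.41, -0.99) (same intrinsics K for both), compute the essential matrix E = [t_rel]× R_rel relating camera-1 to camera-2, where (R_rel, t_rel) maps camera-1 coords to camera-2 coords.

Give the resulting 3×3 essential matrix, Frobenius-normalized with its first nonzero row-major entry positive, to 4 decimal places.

after S1 (invert_se3): R=[0.4552 0.8456 -0.2788; 0.3826 0.0969 0.9188; 0.8040 -0.5249 -0.2794], t=(0.6321, 0.9467, -0.5596)
after S2 (essential): [0.3652 -0.4528 -0.3903; 0.1493 0.4579 -0.4533; -0.0034 -0.2417 0.1159]

matrix = [0.3652 -0.4528 -0.3903; 0.1493 0.4579 -0.4533; -0.0034 -0.2417 0.1159]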